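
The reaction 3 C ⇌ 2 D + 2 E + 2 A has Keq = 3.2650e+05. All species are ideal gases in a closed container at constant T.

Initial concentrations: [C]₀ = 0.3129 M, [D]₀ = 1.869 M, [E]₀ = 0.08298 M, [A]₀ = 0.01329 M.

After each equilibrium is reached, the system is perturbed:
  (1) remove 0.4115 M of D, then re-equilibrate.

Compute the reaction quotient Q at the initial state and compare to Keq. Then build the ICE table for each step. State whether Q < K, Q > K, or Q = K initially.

Q₀ = 1.3868e-04; Q < K (proceeds forward)

Q₀ = 1.3868e-04 vs Keq = 3.2650e+05 ⇒ Q<K, forward
Step 1:
                    C           D           E           A
  Initial      0.3129       1.869     0.08298     0.01329
  Change      -0.3091      0.2061      0.2061      0.2061
  Equil      0.003757       2.075      0.2891      0.2194
  solve Keq expr → x = 0.103; check Q = 3.2650e+05
Then remove 0.4115 M of D.
Step 2:
                    C           D           E           A
  Initial    0.003757       1.664      0.2891      0.2194
  Change  -5.0847e-04  3.3898e-04  3.3898e-04  3.3898e-04
  Equil      0.003249       1.664      0.2894      0.2197
  solve Keq expr → x = 1.6949e-04; check Q = 3.2650e+05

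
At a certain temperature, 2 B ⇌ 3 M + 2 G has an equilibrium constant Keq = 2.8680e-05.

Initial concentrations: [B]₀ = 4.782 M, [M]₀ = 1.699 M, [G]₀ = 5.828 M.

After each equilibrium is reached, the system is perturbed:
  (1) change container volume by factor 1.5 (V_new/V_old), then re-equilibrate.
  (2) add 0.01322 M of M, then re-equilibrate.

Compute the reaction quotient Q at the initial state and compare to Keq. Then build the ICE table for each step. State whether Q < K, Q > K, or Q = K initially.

Q₀ = 7.285; Q > K (proceeds reverse)

Q₀ = 7.285 vs Keq = 2.8680e-05 ⇒ Q>K, reverse
Step 1:
                  B         M         G
  I           4.782     1.699     5.828
  C           1.109    -1.664    -1.109
  E           5.891   0.03549     4.719
  solve Keq expr → x = -0.5545; check Q = 2.8680e-05
Then change container volume by factor 1.5 (V_new/V_old).
Step 2:
                  B         M         G
  I           3.927   0.02366     3.146
  C       -0.007816   0.01172  0.007816
  E            3.92   0.03538     3.154
  solve Keq expr → x = 0.003908; check Q = 2.8680e-05
Then add 0.01322 M of M.
Step 3:
                  B         M         G
  I            3.92    0.0486     3.154
  C        0.008735   -0.0131 -0.008735
  E           3.928    0.0355     3.145
  solve Keq expr → x = -0.004367; check Q = 2.8680e-05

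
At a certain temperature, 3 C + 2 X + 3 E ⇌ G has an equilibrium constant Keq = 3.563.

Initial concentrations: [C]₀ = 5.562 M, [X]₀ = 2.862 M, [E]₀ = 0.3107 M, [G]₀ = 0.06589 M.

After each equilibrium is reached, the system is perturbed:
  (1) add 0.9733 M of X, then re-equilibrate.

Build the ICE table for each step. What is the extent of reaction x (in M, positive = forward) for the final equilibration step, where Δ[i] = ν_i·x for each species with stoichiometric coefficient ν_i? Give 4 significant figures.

Q₀ = 0.001559 vs Keq = 3.563 ⇒ Q<K, forward
Step 1:
                   C          X          E          G
  init         5.562      2.862     0.3107    0.06589
  Δ           -0.276     -0.184     -0.276      0.092
  eq           5.286      2.678    0.03471     0.1579
  solve Keq expr → x = 0.092; check Q = 3.563
Then add 0.9733 M of X.
Step 2:
                   C          X          E          G
  init         5.286      3.651    0.03471     0.1579
  Δ        -0.006301  -0.004201  -0.006301     0.0021
  eq            5.28      3.647    0.02841       0.16
  solve Keq expr → x = 0.0021; check Q = 3.563

x = 0.0021 M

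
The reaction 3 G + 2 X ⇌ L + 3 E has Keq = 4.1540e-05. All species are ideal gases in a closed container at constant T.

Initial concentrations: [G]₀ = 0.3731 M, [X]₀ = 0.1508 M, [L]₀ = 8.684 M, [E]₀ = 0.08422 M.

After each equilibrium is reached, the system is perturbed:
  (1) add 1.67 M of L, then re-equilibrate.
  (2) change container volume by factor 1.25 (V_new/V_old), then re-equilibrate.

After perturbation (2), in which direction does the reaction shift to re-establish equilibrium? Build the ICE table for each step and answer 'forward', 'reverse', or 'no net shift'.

Direction: reverse

Q₀ = 4.392 vs Keq = 4.1540e-05 ⇒ Q>K, reverse
Step 1:
                  G         X         L         E
  init       0.3731    0.1508     8.684   0.08422
  Δ         0.08155   0.05437  -0.02718  -0.08155
  eq         0.4547    0.2052     8.657  0.002668
  solve Keq expr → x = -0.02718; check Q = 4.1540e-05
Then add 1.67 M of L.
Step 2:
                  G         X         L         E
  init       0.4547    0.2052     10.33  0.002668
  Δ       1.5067e-04 1.0045e-04 -5.0224e-05 -1.5067e-04
  eq         0.4548    0.2053     10.33  0.002517
  solve Keq expr → x = -5.0224e-05; check Q = 4.1540e-05
Then change container volume by factor 1.25 (V_new/V_old).
Step 3:
                  G         X         L         E
  init       0.3638    0.1642     8.261  0.002014
  Δ       1.4288e-04 9.5250e-05 -4.7625e-05 -1.4288e-04
  eq          0.364    0.1643     8.261  0.001871
  solve Keq expr → x = -4.7625e-05; check Q = 4.1540e-05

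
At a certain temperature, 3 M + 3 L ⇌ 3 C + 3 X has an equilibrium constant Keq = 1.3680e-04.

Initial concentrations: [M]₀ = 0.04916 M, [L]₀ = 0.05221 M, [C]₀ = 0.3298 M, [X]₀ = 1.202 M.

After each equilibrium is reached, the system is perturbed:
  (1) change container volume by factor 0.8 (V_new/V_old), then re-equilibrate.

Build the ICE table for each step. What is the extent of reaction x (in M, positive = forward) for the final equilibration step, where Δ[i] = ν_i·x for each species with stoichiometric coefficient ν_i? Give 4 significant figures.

x = 0 M

Q₀ = 3.6844e+06 vs Keq = 1.3680e-04 ⇒ Q>K, reverse
Step 1:
                   M          L          C          X
  I          0.04916    0.05221     0.3298      1.202
  C           0.3217     0.3217    -0.3217    -0.3217
  E           0.3708     0.3739   0.008116     0.8803
  solve Keq expr → x = -0.1072; check Q = 1.3680e-04
Then change container volume by factor 0.8 (V_new/V_old).
Step 2:
                   M          L          C          X
  I           0.4636     0.4674    0.01014        1.1
  C                0          0          0          0
  E           0.4636     0.4674    0.01014        1.1
  solve Keq expr → x = 0; check Q = 1.3680e-04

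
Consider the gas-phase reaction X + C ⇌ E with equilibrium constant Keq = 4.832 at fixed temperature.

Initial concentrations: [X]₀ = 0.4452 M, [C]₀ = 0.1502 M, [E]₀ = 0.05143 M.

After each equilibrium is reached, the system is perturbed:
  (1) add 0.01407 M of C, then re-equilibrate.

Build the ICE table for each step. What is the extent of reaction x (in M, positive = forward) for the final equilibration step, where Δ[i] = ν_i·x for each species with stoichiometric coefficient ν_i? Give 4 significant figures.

x = 0.007917 M

Q₀ = 0.7691 vs Keq = 4.832 ⇒ Q<K, forward
Step 1:
                  X         C         E
  init       0.4452    0.1502   0.05143
  Δ        -0.07758  -0.07758   0.07758
  eq         0.3676   0.07262     0.129
  solve Keq expr → x = 0.07758; check Q = 4.832
Then add 0.01407 M of C.
Step 2:
                  X         C         E
  init       0.3676   0.08669     0.129
  Δ       -0.007917 -0.007917  0.007917
  eq         0.3597   0.07878    0.1369
  solve Keq expr → x = 0.007917; check Q = 4.832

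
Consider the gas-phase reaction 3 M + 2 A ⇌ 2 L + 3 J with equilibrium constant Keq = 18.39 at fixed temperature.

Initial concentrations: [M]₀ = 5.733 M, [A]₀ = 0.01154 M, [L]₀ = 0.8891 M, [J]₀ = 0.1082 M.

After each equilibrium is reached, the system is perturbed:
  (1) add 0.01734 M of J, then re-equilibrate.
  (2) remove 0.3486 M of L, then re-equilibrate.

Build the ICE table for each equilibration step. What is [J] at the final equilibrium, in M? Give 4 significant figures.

[J]_eq = 0.1421 M

Q₀ = 0.0399 vs Keq = 18.39 ⇒ Q<K, forward
Step 1:
                    M           A           L           J
  Initial       5.733     0.01154      0.8891      0.1082
  Change      -0.0163    -0.01087     0.01087      0.0163
  Equil         5.717  6.7447e-04         0.9      0.1245
  solve Keq expr → x = 0.005433; check Q = 18.39
Then add 0.01734 M of J.
Step 2:
                    M           A           L           J
  Initial       5.717  6.7447e-04         0.9      0.1418
  Change   2.1549e-04  1.4366e-04 -1.4366e-04 -2.1549e-04
  Equil         5.717  8.1813e-04      0.8998      0.1416
  solve Keq expr → x = -7.1831e-05; check Q = 18.39
Then remove 0.3486 M of L.
Step 3:
                    M           A           L           J
  Initial       5.717  8.1813e-04      0.5512      0.1416
  Change  -4.7115e-04 -3.1410e-04  3.1410e-04  4.7115e-04
  Equil         5.716  5.0403e-04      0.5515      0.1421
  solve Keq expr → x = 1.5705e-04; check Q = 18.39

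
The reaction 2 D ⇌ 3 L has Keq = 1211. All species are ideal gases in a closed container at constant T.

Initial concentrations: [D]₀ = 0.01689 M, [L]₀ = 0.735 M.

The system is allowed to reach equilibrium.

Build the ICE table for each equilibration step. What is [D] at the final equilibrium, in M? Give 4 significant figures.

[D]_eq = 0.01804 M

Q₀ = 1392 vs Keq = 1211 ⇒ Q>K, reverse
Step 1:
                   D          L
  init       0.01689      0.735
  Δ         0.001154   -0.00173
  eq         0.01804     0.7333
  solve Keq expr → x = -5.7681e-04; check Q = 1211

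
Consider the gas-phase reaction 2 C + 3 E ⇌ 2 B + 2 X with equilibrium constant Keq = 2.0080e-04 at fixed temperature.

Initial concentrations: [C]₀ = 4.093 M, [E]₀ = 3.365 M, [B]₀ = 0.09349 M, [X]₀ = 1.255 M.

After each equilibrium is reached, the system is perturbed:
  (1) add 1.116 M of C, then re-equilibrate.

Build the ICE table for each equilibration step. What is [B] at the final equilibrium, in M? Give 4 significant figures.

[B]_eq = 0.2713 M

Q₀ = 2.1566e-05 vs Keq = 2.0080e-04 ⇒ Q<K, forward
Step 1:
                  C         E         B         X
  Initial     4.093     3.365   0.09349     1.255
  Change    -0.1339   -0.2008    0.1339    0.1339
  Equil       3.959     3.164    0.2274     1.389
  solve Keq expr → x = 0.06694; check Q = 2.0080e-04
Then add 1.116 M of C.
Step 2:
                  C         E         B         X
  Initial     5.075     3.164    0.2274     1.389
  Change   -0.04398  -0.06597   0.04398   0.04398
  Equil       5.031     3.098    0.2713     1.433
  solve Keq expr → x = 0.02199; check Q = 2.0080e-04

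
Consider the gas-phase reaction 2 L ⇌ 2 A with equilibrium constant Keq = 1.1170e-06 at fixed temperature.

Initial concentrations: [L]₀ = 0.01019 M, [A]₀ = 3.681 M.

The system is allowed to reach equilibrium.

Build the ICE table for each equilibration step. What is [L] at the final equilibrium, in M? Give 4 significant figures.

[L]_eq = 3.687 M

Q₀ = 1.3049e+05 vs Keq = 1.1170e-06 ⇒ Q>K, reverse
Step 1:
                   L          A
  Initial    0.01019      3.681
  Change       3.677     -3.677
  Equil        3.687   0.003897
  solve Keq expr → x = -1.839; check Q = 1.1170e-06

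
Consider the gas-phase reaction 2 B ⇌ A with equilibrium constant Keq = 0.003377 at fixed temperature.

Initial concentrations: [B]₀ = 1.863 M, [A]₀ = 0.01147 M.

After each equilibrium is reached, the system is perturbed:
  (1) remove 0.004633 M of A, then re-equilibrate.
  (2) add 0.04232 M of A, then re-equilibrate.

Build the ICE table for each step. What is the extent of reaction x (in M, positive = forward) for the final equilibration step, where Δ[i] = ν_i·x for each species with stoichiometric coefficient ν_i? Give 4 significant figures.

x = -0.04126 M

Q₀ = 0.003305 vs Keq = 0.003377 ⇒ Q<K, forward
Step 1:
                   B          A
  I            1.863    0.01147
  C       -4.8926e-04 2.4463e-04
  E            1.863    0.01171
  solve Keq expr → x = 2.4463e-04; check Q = 0.003377
Then remove 0.004633 M of A.
Step 2:
                   B          A
  I            1.863   0.007082
  C        -0.009039    0.00452
  E            1.853     0.0116
  solve Keq expr → x = 0.00452; check Q = 0.003377
Then add 0.04232 M of A.
Step 3:
                   B          A
  I            1.853    0.05392
  C          0.08253   -0.04126
  E            1.936    0.01266
  solve Keq expr → x = -0.04126; check Q = 0.003377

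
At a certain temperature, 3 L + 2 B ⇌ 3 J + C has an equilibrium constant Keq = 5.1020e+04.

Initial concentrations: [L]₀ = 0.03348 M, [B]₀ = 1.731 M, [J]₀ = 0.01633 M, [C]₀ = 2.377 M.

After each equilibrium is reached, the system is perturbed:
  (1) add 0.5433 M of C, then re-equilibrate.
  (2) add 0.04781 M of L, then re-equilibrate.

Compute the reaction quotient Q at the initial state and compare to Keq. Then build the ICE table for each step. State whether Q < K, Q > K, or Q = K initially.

Q₀ = 0.09205; Q < K (proceeds forward)

Q₀ = 0.09205 vs Keq = 5.1020e+04 ⇒ Q<K, forward
Step 1:
                    L           B           J           C
  init        0.03348       1.731     0.01633       2.377
  Δ          -0.03226     -0.0215     0.03226     0.01075
  eq         0.001225       1.709     0.04859       2.388
  solve Keq expr → x = 0.01075; check Q = 5.1020e+04
Then add 0.5433 M of C.
Step 2:
                    L           B           J           C
  init       0.001225       1.709     0.04859       2.931
  Δ        8.4305e-05  5.6203e-05 -8.4305e-05 -2.8102e-05
  eq         0.001309        1.71      0.0485       2.931
  solve Keq expr → x = -2.8102e-05; check Q = 5.1020e+04
Then add 0.04781 M of L.
Step 3:
                    L           B           J           C
  init        0.04912        1.71      0.0485       2.931
  Δ          -0.04652    -0.03101     0.04652     0.01551
  eq           0.0026       1.679     0.09502       2.947
  solve Keq expr → x = 0.01551; check Q = 5.1020e+04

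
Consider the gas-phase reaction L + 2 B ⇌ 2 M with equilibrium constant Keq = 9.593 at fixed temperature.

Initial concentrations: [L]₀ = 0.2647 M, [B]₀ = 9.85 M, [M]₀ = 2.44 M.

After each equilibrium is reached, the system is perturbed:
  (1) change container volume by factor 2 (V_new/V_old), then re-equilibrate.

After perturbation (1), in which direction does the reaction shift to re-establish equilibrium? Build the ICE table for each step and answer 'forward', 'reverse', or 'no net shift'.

Q₀ = 0.2318 vs Keq = 9.593 ⇒ Q<K, forward
Step 1:
                    L           B           M
  I            0.2647        9.85        2.44
  C           -0.2543     -0.5086      0.5086
  E           0.01039       9.341       2.949
  solve Keq expr → x = 0.2543; check Q = 9.593
Then change container volume by factor 2 (V_new/V_old).
Step 2:
                    L           B           M
  I          0.005193       4.671       1.474
  C          0.005009     0.01002    -0.01002
  E            0.0102       4.681       1.464
  solve Keq expr → x = -0.005009; check Q = 9.593

Direction: reverse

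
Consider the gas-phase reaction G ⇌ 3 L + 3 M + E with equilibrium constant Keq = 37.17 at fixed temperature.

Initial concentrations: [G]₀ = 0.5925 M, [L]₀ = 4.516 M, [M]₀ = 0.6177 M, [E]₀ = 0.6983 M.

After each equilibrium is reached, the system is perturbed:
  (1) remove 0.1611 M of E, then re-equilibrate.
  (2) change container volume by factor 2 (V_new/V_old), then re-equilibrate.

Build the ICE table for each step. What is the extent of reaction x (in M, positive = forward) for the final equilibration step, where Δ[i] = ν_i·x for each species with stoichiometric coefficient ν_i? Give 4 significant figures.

Q₀ = 25.58 vs Keq = 37.17 ⇒ Q<K, forward
Step 1:
                  G         L         M         E
  I          0.5925     4.516    0.6177    0.6983
  C        -0.01964   0.05891   0.05891   0.01964
  E          0.5729     4.575    0.6766    0.7179
  solve Keq expr → x = 0.01964; check Q = 37.17
Then remove 0.1611 M of E.
Step 2:
                  G         L         M         E
  I          0.5729     4.575    0.6766    0.5568
  C         -0.0138   0.04141   0.04141    0.0138
  E          0.5591     4.616     0.718    0.5706
  solve Keq expr → x = 0.0138; check Q = 37.17
Then change container volume by factor 2 (V_new/V_old).
Step 3:
                  G         L         M         E
  I          0.2795     2.308     0.359    0.2853
  C         -0.1498    0.4494    0.4494    0.1498
  E          0.1297     2.758    0.8085    0.4351
  solve Keq expr → x = 0.1498; check Q = 37.17

x = 0.1498 M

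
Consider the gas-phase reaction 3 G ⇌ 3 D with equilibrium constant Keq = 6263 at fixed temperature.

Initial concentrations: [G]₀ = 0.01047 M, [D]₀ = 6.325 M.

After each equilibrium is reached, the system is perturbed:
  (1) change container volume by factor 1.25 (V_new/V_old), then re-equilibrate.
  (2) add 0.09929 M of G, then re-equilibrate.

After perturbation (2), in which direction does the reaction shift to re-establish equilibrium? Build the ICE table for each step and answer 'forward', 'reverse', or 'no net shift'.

Direction: forward

Q₀ = 2.2047e+08 vs Keq = 6263 ⇒ Q>K, reverse
Step 1:
                   G          D
  Initial    0.01047      6.325
  Change      0.3155    -0.3155
  Equil        0.326      6.009
  solve Keq expr → x = -0.1052; check Q = 6263
Then change container volume by factor 1.25 (V_new/V_old).
Step 2:
                   G          D
  Initial     0.2608      4.808
  Change           0          0
  Equil       0.2608      4.808
  solve Keq expr → x = 0; check Q = 6263
Then add 0.09929 M of G.
Step 3:
                   G          D
  Initial     0.3601      4.808
  Change    -0.09418    0.09418
  Equil       0.2659      4.902
  solve Keq expr → x = 0.03139; check Q = 6263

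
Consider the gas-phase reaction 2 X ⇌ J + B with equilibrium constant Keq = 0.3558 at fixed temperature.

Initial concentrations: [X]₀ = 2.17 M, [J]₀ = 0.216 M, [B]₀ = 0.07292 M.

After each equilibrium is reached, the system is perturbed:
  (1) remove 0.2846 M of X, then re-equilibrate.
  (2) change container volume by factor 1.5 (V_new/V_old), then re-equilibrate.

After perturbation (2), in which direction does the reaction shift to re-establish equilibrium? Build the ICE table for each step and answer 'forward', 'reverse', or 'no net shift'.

Q₀ = 0.003345 vs Keq = 0.3558 ⇒ Q<K, forward
Step 1:
                  X         J         B
  Initial      2.17     0.216   0.07292
  Change     -1.052    0.5261    0.5261
  Equil       1.118    0.7421     0.599
  solve Keq expr → x = 0.5261; check Q = 0.3558
Then remove 0.2846 M of X.
Step 2:
                  X         J         B
  Initial    0.8332    0.7421     0.599
  Change     0.1544  -0.07718  -0.07718
  Equil      0.9875    0.6649    0.5218
  solve Keq expr → x = -0.07718; check Q = 0.3558
Then change container volume by factor 1.5 (V_new/V_old).
Step 3:
                  X         J         B
  Initial    0.6584    0.4433    0.3479
  Change          0         0         0
  Equil      0.6584    0.4433    0.3479
  solve Keq expr → x = 0; check Q = 0.3558

Direction: no net shift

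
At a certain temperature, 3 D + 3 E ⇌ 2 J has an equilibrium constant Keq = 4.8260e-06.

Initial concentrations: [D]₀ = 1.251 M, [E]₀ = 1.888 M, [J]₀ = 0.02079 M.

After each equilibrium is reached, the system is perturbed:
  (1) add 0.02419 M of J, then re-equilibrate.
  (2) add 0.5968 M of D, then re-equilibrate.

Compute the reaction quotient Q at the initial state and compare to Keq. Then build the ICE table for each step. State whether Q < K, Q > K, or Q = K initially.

Q₀ = 3.2804e-05; Q > K (proceeds reverse)

Q₀ = 3.2804e-05 vs Keq = 4.8260e-06 ⇒ Q>K, reverse
Step 1:
                  D         E         J
  I           1.251     1.888   0.02079
  C         0.01877   0.01877  -0.01251
  E            1.27     1.907  0.008276
  solve Keq expr → x = -0.006257; check Q = 4.8260e-06
Then add 0.02419 M of J.
Step 2:
                  D         E         J
  I            1.27     1.907   0.03247
  C          0.0354    0.0354   -0.0236
  E           1.305     1.942  0.008866
  solve Keq expr → x = -0.0118; check Q = 4.8260e-06
Then add 0.5968 M of D.
Step 3:
                  D         E         J
  I           1.902     1.942  0.008866
  C       -0.009742 -0.009742  0.006495
  E           1.892     1.932   0.01536
  solve Keq expr → x = 0.003247; check Q = 4.8260e-06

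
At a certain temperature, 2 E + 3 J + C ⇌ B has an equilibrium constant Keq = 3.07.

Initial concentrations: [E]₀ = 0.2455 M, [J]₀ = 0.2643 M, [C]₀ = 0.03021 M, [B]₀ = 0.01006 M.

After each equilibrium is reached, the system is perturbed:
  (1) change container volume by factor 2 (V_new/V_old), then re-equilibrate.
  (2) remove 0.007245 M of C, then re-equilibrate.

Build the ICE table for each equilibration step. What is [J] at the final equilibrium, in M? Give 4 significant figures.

Q₀ = 299.3 vs Keq = 3.07 ⇒ Q>K, reverse
Step 1:
                  E         J         C         B
  I          0.2455    0.2643   0.03021   0.01006
  C         0.01968   0.02952  0.009841 -0.009841
  E          0.2652    0.2938   0.04005 2.1932e-04
  solve Keq expr → x = -0.009841; check Q = 3.07
Then change container volume by factor 2 (V_new/V_old).
Step 2:
                  E         J         C         B
  I          0.1326    0.1469   0.02003 1.0966e-04
  C       2.1237e-04 3.1855e-04 1.0618e-04 -1.0618e-04
  E          0.1328    0.1472   0.02013 3.4787e-06
  solve Keq expr → x = -1.0618e-04; check Q = 3.07
Then remove 0.007245 M of C.
Step 3:
                  E         J         C         B
  I          0.1328    0.1472   0.01289 3.4787e-06
  C       2.5029e-06 3.7544e-06 1.2515e-06 -1.2515e-06
  E          0.1328    0.1472   0.01289 2.2272e-06
  solve Keq expr → x = -1.2515e-06; check Q = 3.07

[J]_eq = 0.1472 M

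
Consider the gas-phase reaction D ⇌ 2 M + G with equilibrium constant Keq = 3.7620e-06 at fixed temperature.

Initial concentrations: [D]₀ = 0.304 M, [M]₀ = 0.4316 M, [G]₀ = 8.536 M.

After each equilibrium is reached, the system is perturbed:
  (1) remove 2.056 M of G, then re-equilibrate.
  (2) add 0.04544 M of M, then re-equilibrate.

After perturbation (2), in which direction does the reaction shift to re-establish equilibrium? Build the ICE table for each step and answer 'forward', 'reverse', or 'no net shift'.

Q₀ = 5.231 vs Keq = 3.7620e-06 ⇒ Q>K, reverse
Step 1:
                    D           M           G
  I             0.304      0.4316       8.536
  C            0.2156     -0.4311     -0.2156
  E            0.5196  4.8468e-04        8.32
  solve Keq expr → x = -0.2156; check Q = 3.7620e-06
Then remove 2.056 M of G.
Step 2:
                    D           M           G
  I            0.5196  4.8468e-04       6.264
  C       -3.6940e-05  7.3880e-05  3.6940e-05
  E            0.5195  5.5856e-04       6.264
  solve Keq expr → x = 3.6940e-05; check Q = 3.7620e-06
Then add 0.04544 M of M.
Step 3:
                    D           M           G
  I            0.5195       0.046       6.264
  C           0.02271    -0.04543    -0.02271
  E            0.5422  5.7167e-04       6.242
  solve Keq expr → x = -0.02271; check Q = 3.7620e-06

Direction: reverse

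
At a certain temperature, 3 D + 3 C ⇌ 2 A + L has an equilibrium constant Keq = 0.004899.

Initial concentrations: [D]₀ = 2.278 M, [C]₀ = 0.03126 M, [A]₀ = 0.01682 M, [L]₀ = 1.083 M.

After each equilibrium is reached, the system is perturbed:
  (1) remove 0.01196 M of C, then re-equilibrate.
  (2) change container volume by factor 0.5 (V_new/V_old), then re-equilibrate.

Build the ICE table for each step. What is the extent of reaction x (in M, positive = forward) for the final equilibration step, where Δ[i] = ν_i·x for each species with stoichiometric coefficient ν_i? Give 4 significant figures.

x = 0.002796 M

Q₀ = 0.8485 vs Keq = 0.004899 ⇒ Q>K, reverse
Step 1:
                  D         C         A         L
  Initial     2.278   0.03126   0.01682     1.083
  Change    0.02101   0.02101  -0.01401 -0.007004
  Equil       2.299   0.05227  0.002811     1.076
  solve Keq expr → x = -0.007004; check Q = 0.004899
Then remove 0.01196 M of C.
Step 2:
                  D         C         A         L
  Initial     2.299   0.04031  0.002811     1.076
  Change   0.001227  0.001227 -8.1775e-04 -4.0888e-04
  Equil         2.3   0.04154  0.001993     1.076
  solve Keq expr → x = -4.0888e-04; check Q = 0.004899
Then change container volume by factor 0.5 (V_new/V_old).
Step 3:
                  D         C         A         L
  Initial       4.6   0.08308  0.003987     2.151
  Change  -0.008389 -0.008389  0.005593  0.002796
  Equil       4.592   0.07469   0.00958     2.154
  solve Keq expr → x = 0.002796; check Q = 0.004899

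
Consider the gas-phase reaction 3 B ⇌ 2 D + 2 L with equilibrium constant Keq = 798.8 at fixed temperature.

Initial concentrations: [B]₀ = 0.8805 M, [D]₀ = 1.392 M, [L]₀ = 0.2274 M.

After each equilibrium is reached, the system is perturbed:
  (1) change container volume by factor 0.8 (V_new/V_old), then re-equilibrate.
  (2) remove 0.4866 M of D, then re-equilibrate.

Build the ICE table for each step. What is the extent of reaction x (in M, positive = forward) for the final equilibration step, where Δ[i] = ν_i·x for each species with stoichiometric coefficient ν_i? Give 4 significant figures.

Q₀ = 0.1468 vs Keq = 798.8 ⇒ Q<K, forward
Step 1:
                   B          D          L
  Initial     0.8805      1.392     0.2274
  Change     -0.7474     0.4983     0.4983
  Equil       0.1331       1.89     0.7257
  solve Keq expr → x = 0.2491; check Q = 798.8
Then change container volume by factor 0.8 (V_new/V_old).
Step 2:
                   B          D          L
  Initial     0.1663      2.363     0.9071
  Change     0.01145  -0.007635  -0.007635
  Equil       0.1778      2.355     0.8995
  solve Keq expr → x = -0.003817; check Q = 798.8
Then remove 0.4866 M of D.
Step 3:
                   B          D          L
  Initial     0.1778      1.869     0.8995
  Change    -0.02286    0.01524    0.01524
  Equil       0.1549      1.884     0.9147
  solve Keq expr → x = 0.007621; check Q = 798.8

x = 0.007621 M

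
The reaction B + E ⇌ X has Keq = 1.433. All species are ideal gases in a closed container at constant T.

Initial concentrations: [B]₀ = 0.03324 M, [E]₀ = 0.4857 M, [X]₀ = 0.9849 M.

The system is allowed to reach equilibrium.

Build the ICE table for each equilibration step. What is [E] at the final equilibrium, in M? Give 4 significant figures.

Q₀ = 61 vs Keq = 1.433 ⇒ Q>K, reverse
Step 1:
                    B           E           X
  I           0.03324      0.4857      0.9849
  C             0.412       0.412      -0.412
  E            0.4453      0.8977      0.5729
  solve Keq expr → x = -0.412; check Q = 1.433

[E]_eq = 0.8977 M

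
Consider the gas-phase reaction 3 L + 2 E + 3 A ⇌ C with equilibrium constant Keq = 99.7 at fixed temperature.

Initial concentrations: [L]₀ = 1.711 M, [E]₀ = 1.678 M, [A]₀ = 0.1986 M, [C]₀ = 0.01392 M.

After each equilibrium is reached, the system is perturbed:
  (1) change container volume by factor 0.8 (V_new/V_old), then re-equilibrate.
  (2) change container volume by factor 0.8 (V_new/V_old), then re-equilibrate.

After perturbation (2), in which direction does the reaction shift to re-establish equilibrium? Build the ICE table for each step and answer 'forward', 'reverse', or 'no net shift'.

Direction: forward

Q₀ = 0.126 vs Keq = 99.7 ⇒ Q<K, forward
Step 1:
                   L          E          A          C
  init         1.711      1.678     0.1986    0.01392
  Δ          -0.1571    -0.1047    -0.1571    0.05236
  eq           1.554      1.573    0.04152    0.06628
  solve Keq expr → x = 0.05236; check Q = 99.7
Then change container volume by factor 0.8 (V_new/V_old).
Step 2:
                   L          E          A          C
  init         1.942      1.967     0.0519    0.08285
  Δ          -0.0198    -0.0132    -0.0198   0.006599
  eq           1.923      1.953     0.0321    0.08945
  solve Keq expr → x = 0.006599; check Q = 99.7
Then change container volume by factor 0.8 (V_new/V_old).
Step 3:
                   L          E          A          C
  init         2.403      2.442    0.04013     0.1118
  Δ         -0.01569   -0.01046   -0.01569   0.005231
  eq           2.388      2.431    0.02444      0.117
  solve Keq expr → x = 0.005231; check Q = 99.7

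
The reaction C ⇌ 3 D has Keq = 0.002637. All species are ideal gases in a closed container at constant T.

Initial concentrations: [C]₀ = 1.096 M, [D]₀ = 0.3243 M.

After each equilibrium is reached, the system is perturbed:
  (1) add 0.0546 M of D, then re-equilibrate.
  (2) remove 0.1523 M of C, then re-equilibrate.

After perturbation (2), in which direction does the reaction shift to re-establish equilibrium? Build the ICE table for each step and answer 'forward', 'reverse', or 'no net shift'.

Q₀ = 0.03112 vs Keq = 0.002637 ⇒ Q>K, reverse
Step 1:
                    C           D
  I             1.096      0.3243
  C           0.05977     -0.1793
  E             1.156       0.145
  solve Keq expr → x = -0.05977; check Q = 0.002637
Then add 0.0546 M of D.
Step 2:
                    C           D
  I             1.156      0.1996
  C           0.01795    -0.05385
  E             1.174      0.1457
  solve Keq expr → x = -0.01795; check Q = 0.002637
Then remove 0.1523 M of C.
Step 3:
                    C           D
  I             1.021      0.1457
  C          0.002166   -0.006499
  E             1.024      0.1392
  solve Keq expr → x = -0.002166; check Q = 0.002637

Direction: reverse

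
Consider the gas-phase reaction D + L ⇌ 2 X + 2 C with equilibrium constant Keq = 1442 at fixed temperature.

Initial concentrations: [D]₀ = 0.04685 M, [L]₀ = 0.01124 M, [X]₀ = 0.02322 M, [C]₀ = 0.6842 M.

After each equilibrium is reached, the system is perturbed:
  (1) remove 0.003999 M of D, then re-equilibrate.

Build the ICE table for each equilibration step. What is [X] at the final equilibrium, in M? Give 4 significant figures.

[X]_eq = 0.04565 M

Q₀ = 0.4793 vs Keq = 1442 ⇒ Q<K, forward
Step 1:
                   D          L          X          C
  I          0.04685    0.01124    0.02322     0.6842
  C         -0.01122   -0.01122    0.02244    0.02244
  E          0.03563 2.0262e-05    0.04566     0.7066
  solve Keq expr → x = 0.01122; check Q = 1442
Then remove 0.003999 M of D.
Step 2:
                   D          L          X          C
  I          0.03163 2.0262e-05    0.04566     0.7066
  C       2.5543e-06 2.5543e-06 -5.1086e-06 -5.1086e-06
  E          0.03163 2.2816e-05    0.04565     0.7066
  solve Keq expr → x = -2.5543e-06; check Q = 1442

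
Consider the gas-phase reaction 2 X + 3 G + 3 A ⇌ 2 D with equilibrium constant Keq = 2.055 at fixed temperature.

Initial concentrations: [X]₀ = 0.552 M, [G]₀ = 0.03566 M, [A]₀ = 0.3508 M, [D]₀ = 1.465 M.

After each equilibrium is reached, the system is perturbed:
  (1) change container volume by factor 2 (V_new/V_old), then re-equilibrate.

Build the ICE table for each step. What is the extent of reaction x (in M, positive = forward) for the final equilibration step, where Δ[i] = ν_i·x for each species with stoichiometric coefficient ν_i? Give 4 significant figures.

x = -0.08468 M

Q₀ = 3.5981e+06 vs Keq = 2.055 ⇒ Q>K, reverse
Step 1:
                   X          G          A          D
  init         0.552    0.03566     0.3508      1.465
  Δ           0.4675     0.7012     0.7012    -0.4675
  eq           1.019     0.7369      1.052     0.9975
  solve Keq expr → x = -0.2337; check Q = 2.055
Then change container volume by factor 2 (V_new/V_old).
Step 2:
                   X          G          A          D
  init        0.5097     0.3684      0.526     0.4988
  Δ           0.1694      0.254      0.254    -0.1694
  eq          0.6791     0.6225     0.7801     0.3294
  solve Keq expr → x = -0.08468; check Q = 2.055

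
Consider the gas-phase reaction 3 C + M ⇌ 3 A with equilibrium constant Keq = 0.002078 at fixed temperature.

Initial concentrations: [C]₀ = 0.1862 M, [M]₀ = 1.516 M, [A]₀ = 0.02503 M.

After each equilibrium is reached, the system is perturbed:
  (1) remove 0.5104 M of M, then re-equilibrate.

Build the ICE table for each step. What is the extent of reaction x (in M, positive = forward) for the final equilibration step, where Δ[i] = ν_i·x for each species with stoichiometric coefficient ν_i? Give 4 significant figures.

Q₀ = 0.001602 vs Keq = 0.002078 ⇒ Q<K, forward
Step 1:
                   C          M          A
  init        0.1862      1.516    0.02503
  Δ        -0.001973 -6.5755e-04   0.001973
  eq          0.1842      1.515      0.027
  solve Keq expr → x = 6.5755e-04; check Q = 0.002078
Then remove 0.5104 M of M.
Step 2:
                   C          M          A
  init        0.1842      1.005      0.027
  Δ         0.003056   0.001019  -0.003056
  eq          0.1873      1.006    0.02395
  solve Keq expr → x = -0.001019; check Q = 0.002078

x = -0.001019 M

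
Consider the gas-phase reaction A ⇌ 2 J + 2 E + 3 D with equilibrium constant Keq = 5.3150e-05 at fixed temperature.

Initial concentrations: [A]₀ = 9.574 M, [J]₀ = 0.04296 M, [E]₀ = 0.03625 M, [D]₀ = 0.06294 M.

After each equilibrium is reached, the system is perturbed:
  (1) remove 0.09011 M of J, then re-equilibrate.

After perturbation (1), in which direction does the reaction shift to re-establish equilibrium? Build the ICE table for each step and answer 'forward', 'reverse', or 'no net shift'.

Q₀ = 6.3158e-11 vs Keq = 5.3150e-05 ⇒ Q<K, forward
Step 1:
                  A         J         E         D
  I           9.574   0.04296   0.03625   0.06294
  C         -0.1217    0.2434    0.2434     0.365
  E           9.452    0.2863    0.2796     0.428
  solve Keq expr → x = 0.1217; check Q = 5.3150e-05
Then remove 0.09011 M of J.
Step 2:
                  A         J         E         D
  I           9.452    0.1962    0.2796     0.428
  C        -0.01432   0.02863   0.02863   0.04295
  E           9.438    0.2248    0.3082    0.4709
  solve Keq expr → x = 0.01432; check Q = 5.3150e-05

Direction: forward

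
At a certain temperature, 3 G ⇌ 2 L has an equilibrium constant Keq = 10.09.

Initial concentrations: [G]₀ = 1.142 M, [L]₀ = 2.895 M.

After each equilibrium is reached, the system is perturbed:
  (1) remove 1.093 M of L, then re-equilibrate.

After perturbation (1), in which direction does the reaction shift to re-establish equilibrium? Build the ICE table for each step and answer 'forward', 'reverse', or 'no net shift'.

Q₀ = 5.627 vs Keq = 10.09 ⇒ Q<K, forward
Step 1:
                    G           L
  init          1.142       2.895
  Δ           -0.1767      0.1178
  eq           0.9653       3.013
  solve Keq expr → x = 0.05889; check Q = 10.09
Then remove 1.093 M of L.
Step 2:
                    G           L
  init         0.9653        1.92
  Δ           -0.2153      0.1435
  eq             0.75       2.063
  solve Keq expr → x = 0.07177; check Q = 10.09

Direction: forward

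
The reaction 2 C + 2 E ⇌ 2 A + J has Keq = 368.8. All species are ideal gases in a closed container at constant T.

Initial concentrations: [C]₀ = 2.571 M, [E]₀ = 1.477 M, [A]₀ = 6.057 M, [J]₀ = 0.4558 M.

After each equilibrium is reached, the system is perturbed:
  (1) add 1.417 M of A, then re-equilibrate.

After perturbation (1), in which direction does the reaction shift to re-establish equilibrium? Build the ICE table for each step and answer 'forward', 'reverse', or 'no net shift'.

Q₀ = 1.16 vs Keq = 368.8 ⇒ Q<K, forward
Step 1:
                    C           E           A           J
  I             2.571       1.477       6.057      0.4558
  C            -1.195      -1.195       1.195      0.5976
  E             1.376      0.2817       7.252       1.053
  solve Keq expr → x = 0.5976; check Q = 368.8
Then add 1.417 M of A.
Step 2:
                    C           E           A           J
  I             1.376      0.2817       8.669       1.053
  C           0.04068     0.04068    -0.04068    -0.02034
  E             1.416      0.3224       8.629       1.033
  solve Keq expr → x = -0.02034; check Q = 368.8

Direction: reverse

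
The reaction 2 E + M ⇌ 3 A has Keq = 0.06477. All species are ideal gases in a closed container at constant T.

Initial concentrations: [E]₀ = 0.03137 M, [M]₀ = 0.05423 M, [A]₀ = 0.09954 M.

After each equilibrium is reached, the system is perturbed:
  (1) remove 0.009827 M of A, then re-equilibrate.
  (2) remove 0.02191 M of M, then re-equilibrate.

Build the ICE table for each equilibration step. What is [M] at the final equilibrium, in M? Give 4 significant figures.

[M]_eq = 0.05338 M

Q₀ = 18.48 vs Keq = 0.06477 ⇒ Q>K, reverse
Step 1:
                   E          M          A
  I          0.03137    0.05423    0.09954
  C          0.04572    0.02286   -0.06858
  E          0.07709    0.07709    0.03096
  solve Keq expr → x = -0.02286; check Q = 0.06477
Then remove 0.009827 M of A.
Step 2:
                   E          M          A
  I          0.07709    0.07709    0.02113
  C        -0.005354  -0.002677   0.008031
  E          0.07174    0.07441    0.02916
  solve Keq expr → x = 0.002677; check Q = 0.06477
Then remove 0.02191 M of M.
Step 3:
                   E          M          A
  I          0.07174     0.0525    0.02916
  C         0.001755 8.7757e-04  -0.002633
  E          0.07349    0.05338    0.02653
  solve Keq expr → x = -8.7757e-04; check Q = 0.06477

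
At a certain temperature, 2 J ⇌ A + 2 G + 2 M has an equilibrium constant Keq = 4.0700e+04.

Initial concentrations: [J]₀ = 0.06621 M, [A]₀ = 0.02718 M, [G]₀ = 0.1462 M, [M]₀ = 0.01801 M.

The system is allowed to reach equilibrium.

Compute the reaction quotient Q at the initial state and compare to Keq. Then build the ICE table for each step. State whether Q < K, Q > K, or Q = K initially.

Q₀ = 4.2986e-05; Q < K (proceeds forward)

Q₀ = 4.2986e-05 vs Keq = 4.0700e+04 ⇒ Q<K, forward
Step 1:
                  J         A         G         M
  init      0.06621   0.02718    0.1462   0.01801
  Δ        -0.06619   0.03309   0.06619   0.06619
  eq      2.1762e-05   0.06027    0.2124    0.0842
  solve Keq expr → x = 0.03309; check Q = 4.0700e+04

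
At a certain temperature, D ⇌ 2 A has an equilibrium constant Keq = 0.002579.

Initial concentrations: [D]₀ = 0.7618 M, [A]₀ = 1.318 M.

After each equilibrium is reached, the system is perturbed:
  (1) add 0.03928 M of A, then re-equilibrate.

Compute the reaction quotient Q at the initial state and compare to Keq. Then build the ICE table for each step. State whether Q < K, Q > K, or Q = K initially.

Q₀ = 2.28 vs Keq = 0.002579 ⇒ Q>K, reverse
Step 1:
                   D          A
  Initial     0.7618      1.318
  Change      0.6291     -1.258
  Equil        1.391    0.05989
  solve Keq expr → x = -0.6291; check Q = 0.002579
Then add 0.03928 M of A.
Step 2:
                   D          A
  Initial      1.391    0.09917
  Change     0.01943   -0.03886
  Equil         1.41    0.06031
  solve Keq expr → x = -0.01943; check Q = 0.002579

Q₀ = 2.28; Q > K (proceeds reverse)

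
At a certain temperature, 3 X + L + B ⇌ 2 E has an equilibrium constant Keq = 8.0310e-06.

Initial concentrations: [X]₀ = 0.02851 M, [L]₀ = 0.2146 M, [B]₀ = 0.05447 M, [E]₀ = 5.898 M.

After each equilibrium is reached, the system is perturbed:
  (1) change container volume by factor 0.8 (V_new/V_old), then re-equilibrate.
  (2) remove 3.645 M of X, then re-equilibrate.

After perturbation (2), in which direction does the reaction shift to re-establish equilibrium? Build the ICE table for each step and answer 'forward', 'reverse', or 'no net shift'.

Q₀ = 1.2842e+08 vs Keq = 8.0310e-06 ⇒ Q>K, reverse
Step 1:
                    X           L           B           E
  Initial     0.02851      0.2146     0.05447       5.898
  Change         8.53       2.843       2.843      -5.687
  Equil         8.559       3.058       2.898      0.2112
  solve Keq expr → x = -2.843; check Q = 8.0310e-06
Then change container volume by factor 0.8 (V_new/V_old).
Step 2:
                    X           L           B           E
  Initial        10.7       3.822       3.622       0.264
  Change      -0.1398    -0.04661    -0.04661     0.09322
  Equil         10.56       3.776       3.576      0.3573
  solve Keq expr → x = 0.04661; check Q = 8.0310e-06
Then remove 3.645 M of X.
Step 3:
                    X           L           B           E
  Initial       6.914       3.776       3.576      0.3573
  Change       0.2313     0.07711     0.07711     -0.1542
  Equil         7.145       3.853       3.653       0.203
  solve Keq expr → x = -0.07711; check Q = 8.0310e-06

Direction: reverse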